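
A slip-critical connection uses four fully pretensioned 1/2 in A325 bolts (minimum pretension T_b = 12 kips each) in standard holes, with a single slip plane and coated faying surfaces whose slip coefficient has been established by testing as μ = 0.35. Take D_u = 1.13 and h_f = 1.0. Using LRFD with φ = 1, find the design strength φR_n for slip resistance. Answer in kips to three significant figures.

19 kips

R_n = μ · D_u · h_f · T_b · n_s · n_b = 0.35 × 1.13 × 1.0 × 12 × 1 × 4 = 18.98 kips.
Design strength φR_n = 1 × 18.98 = 19 kips.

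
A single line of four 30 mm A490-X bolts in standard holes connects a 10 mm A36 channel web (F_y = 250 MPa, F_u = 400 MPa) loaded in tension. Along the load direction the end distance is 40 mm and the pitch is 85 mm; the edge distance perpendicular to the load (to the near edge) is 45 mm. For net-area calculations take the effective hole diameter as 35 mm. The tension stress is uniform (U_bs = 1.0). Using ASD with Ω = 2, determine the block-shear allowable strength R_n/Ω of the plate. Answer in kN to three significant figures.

262 kN

Shear plane L_v = 40 + 3·85 = 295 mm; A_gv = 295 × 10 = 2950 mm².
A_nv = (295 − 3.5·35) × 10 = 1725 mm².
A_nt = (45 − 0.5·35) × 10 = 275 mm².
0.6 F_u A_nv = 414 kN; 0.6 F_y A_gv = 442.5 kN → shear rupture governs the shear term.
R_n = 414 + 1.0 × 400 × 275 / 1000 = 524 kN.
Allowable strength R_n/Ω = 524 / 2 = 262 kN.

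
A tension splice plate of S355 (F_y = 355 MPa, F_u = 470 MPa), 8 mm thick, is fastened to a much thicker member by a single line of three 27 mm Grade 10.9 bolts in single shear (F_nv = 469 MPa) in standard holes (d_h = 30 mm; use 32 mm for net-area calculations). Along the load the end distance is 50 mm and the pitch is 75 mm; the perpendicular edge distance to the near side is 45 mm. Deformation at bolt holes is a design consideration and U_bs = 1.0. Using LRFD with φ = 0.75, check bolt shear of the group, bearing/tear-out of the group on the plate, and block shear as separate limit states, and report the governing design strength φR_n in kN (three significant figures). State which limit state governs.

285 kN (block shear governs)

Bolt shear: A_b = π·27²/4 = 572.6 mm²; R_n = 469 × 572.6 × 3 × 1 / 1000 = 805.6 kN → 0.75 × 805.6 = 604 kN.
Bearing: edge l_c = 35, r_n = 157.9 kN; interior l_c = 45, r_n = 203 kN; R_n = 157.9 + 2·203 = 564 kN → 423 kN.
Block shear: A_gv = 1600, A_nv = 960, A_nt = 232 mm²; R_n = min(0.6F_uA_nv, 0.6F_yA_gv) + U_bs·F_u·A_nt = 379.8 kN → 285 kN.
Block shear governs: 285 kN.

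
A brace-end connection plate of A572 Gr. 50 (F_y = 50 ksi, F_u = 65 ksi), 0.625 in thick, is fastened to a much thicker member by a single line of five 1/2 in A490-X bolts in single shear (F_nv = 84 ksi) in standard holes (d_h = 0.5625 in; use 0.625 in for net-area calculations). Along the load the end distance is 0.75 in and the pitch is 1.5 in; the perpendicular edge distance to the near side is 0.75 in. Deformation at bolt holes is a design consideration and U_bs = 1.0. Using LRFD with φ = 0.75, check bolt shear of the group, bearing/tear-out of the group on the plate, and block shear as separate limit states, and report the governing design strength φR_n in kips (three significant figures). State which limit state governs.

Bolt shear: A_b = π·0.5²/4 = 0.1963 in²; R_n = 84 × 0.1963 × 5 × 1 = 82.47 kips → 0.75 × 82.47 = 61.9 kips.
Bearing: edge l_c = 0.4688, r_n = 22.85 kips; interior l_c = 0.9375, r_n = 45.7 kips; R_n = 22.85 + 4·45.7 = 205.7 kips → 154 kips.
Block shear: A_gv = 4.219, A_nv = 2.461, A_nt = 0.2734 in²; R_n = min(0.6F_uA_nv, 0.6F_yA_gv) + U_bs·F_u·A_nt = 113.8 kips → 85.3 kips.
Bolt shear governs: 61.9 kips.

61.9 kips (bolt shear governs)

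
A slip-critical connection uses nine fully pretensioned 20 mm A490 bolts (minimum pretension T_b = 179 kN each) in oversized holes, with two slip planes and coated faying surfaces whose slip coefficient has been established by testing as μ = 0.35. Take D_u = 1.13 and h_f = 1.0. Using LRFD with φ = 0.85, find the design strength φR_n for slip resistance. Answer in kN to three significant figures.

1080 kN

R_n = μ · D_u · h_f · T_b · n_s · n_b = 0.35 × 1.13 × 1.0 × 179 × 2 × 9 = 1274 kN.
Design strength φR_n = 0.85 × 1274 = 1080 kN.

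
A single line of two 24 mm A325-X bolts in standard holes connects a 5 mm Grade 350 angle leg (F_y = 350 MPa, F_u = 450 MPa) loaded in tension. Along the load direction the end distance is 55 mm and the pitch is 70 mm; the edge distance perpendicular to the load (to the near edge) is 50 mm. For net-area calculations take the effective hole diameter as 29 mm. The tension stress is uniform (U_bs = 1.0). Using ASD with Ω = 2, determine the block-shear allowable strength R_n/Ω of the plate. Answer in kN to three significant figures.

Shear plane L_v = 55 + 1·70 = 125 mm; A_gv = 125 × 5 = 625 mm².
A_nv = (125 − 1.5·29) × 5 = 407.5 mm².
A_nt = (50 − 0.5·29) × 5 = 177.5 mm².
0.6 F_u A_nv = 110 kN; 0.6 F_y A_gv = 131.2 kN → shear rupture governs the shear term.
R_n = 110 + 1.0 × 450 × 177.5 / 1000 = 189.9 kN.
Allowable strength R_n/Ω = 189.9 / 2 = 95 kN.

95 kN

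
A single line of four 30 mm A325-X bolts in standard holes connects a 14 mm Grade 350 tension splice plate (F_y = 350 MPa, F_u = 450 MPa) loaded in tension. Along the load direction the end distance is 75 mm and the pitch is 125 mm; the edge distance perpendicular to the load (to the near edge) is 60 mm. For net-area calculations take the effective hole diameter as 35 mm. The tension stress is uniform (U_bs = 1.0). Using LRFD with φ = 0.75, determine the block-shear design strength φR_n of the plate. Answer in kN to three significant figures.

1130 kN

Shear plane L_v = 75 + 3·125 = 450 mm; A_gv = 450 × 14 = 6300 mm².
A_nv = (450 − 3.5·35) × 14 = 4585 mm².
A_nt = (60 − 0.5·35) × 14 = 595 mm².
0.6 F_u A_nv = 1238 kN; 0.6 F_y A_gv = 1323 kN → shear rupture governs the shear term.
R_n = 1238 + 1.0 × 450 × 595 / 1000 = 1506 kN.
Design strength φR_n = 0.75 × 1506 = 1130 kN.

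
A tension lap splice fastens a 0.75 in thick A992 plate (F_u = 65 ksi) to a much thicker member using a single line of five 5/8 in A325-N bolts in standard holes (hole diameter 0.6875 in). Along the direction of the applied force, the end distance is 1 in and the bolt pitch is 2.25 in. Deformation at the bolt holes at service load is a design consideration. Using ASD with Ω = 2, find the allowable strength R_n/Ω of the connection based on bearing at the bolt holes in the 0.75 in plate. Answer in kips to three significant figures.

165 kips

Per bolt r_n = 1.2 l_c t F_u ≤ 2.4 d t F_u; upper limit = 2.4 × 0.625 × 0.75 × 65 = 73.12 kips.
Edge bolt: l_c = 1 − 0.6875/2 = 0.6562 in → 1.2 × 0.6562 × 0.75 × 65 = 38.39 → r_n = 38.39 kips.
Interior bolts: l_c = 2.25 − 0.6875 = 1.562 in → 1.2 × 1.562 × 0.75 × 65 = 91.41 → r_n = 73.12 kips.
R_n = 1 × 38.39 + 4 × 73.12 = 330.9 kips.
Allowable strength R_n/Ω = 330.9 / 2 = 165 kips.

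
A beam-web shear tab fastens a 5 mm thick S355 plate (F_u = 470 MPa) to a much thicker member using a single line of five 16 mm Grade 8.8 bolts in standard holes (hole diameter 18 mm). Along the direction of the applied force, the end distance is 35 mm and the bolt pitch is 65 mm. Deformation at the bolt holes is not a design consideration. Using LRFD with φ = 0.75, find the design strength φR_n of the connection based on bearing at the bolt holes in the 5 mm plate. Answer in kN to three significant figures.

Per bolt r_n = 1.5 l_c t F_u ≤ 3.0 d t F_u; upper limit = 3.0 × 16 × 5 × 470 / 1000 = 112.8 kN.
Edge bolt: l_c = 35 − 18/2 = 26 mm → 1.5 × 26 × 5 × 470 / 1000 = 91.65 → r_n = 91.65 kN.
Interior bolts: l_c = 65 − 18 = 47 mm → 1.5 × 47 × 5 × 470 / 1000 = 165.7 → r_n = 112.8 kN.
R_n = 1 × 91.65 + 4 × 112.8 = 542.9 kN.
Design strength φR_n = 0.75 × 542.9 = 407 kN.

407 kN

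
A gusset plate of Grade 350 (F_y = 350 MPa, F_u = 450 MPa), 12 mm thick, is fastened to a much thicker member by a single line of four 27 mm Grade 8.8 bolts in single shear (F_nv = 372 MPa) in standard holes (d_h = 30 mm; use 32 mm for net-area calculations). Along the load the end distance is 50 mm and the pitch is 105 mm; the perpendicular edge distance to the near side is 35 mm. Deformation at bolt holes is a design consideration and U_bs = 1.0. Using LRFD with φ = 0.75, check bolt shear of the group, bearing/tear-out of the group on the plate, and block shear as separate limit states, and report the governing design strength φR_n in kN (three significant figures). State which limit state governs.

Bolt shear: A_b = π·27²/4 = 572.6 mm²; R_n = 372 × 572.6 × 4 × 1 / 1000 = 852 kN → 0.75 × 852 = 639 kN.
Bearing: edge l_c = 35, r_n = 226.8 kN; interior l_c = 75, r_n = 349.9 kN; R_n = 226.8 + 3·349.9 = 1277 kN → 957 kN.
Block shear: A_gv = 4380, A_nv = 3036, A_nt = 228 mm²; R_n = min(0.6F_uA_nv, 0.6F_yA_gv) + U_bs·F_u·A_nt = 922.3 kN → 692 kN.
Bolt shear governs: 639 kN.

639 kN (bolt shear governs)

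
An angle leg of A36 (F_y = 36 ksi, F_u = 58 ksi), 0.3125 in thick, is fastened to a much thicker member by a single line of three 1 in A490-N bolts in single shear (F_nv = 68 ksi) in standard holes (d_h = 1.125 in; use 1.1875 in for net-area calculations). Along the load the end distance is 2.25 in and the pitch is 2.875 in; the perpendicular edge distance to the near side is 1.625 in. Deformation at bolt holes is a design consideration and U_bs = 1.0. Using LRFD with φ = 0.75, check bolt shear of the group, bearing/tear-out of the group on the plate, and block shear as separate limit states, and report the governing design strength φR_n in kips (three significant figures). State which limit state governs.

54.5 kips (block shear governs)

Bolt shear: A_b = π·1²/4 = 0.7854 in²; R_n = 68 × 0.7854 × 3 × 1 = 160.2 kips → 0.75 × 160.2 = 120 kips.
Bearing: edge l_c = 1.688, r_n = 36.7 kips; interior l_c = 1.75, r_n = 38.06 kips; R_n = 36.7 + 2·38.06 = 112.8 kips → 84.6 kips.
Block shear: A_gv = 2.5, A_nv = 1.572, A_nt = 0.3223 in²; R_n = min(0.6F_uA_nv, 0.6F_yA_gv) + U_bs·F_u·A_nt = 72.69 kips → 54.5 kips.
Block shear governs: 54.5 kips.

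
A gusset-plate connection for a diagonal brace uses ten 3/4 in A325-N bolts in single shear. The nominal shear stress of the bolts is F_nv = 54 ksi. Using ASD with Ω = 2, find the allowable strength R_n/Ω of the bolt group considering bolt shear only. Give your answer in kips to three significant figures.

119 kips

A_b = π × 0.75² / 4 = 0.4418 in².
R_n = F_nv · A_b · n · n_s = 54 × 0.4418 × 10 × 1 = 238.6 kips.
Allowable strength R_n/Ω = 238.6 / 2 = 119 kips.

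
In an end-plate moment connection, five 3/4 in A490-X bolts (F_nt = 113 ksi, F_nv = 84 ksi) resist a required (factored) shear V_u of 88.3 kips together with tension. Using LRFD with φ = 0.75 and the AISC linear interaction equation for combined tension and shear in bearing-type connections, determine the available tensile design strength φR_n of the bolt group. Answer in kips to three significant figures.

125 kips

A_b = π·0.75²/4 = 0.4418 in²; f_rv = 88.3 / (5 × 0.4418) = 39.97 ksi.
F'_nt = 1.3 F_nt − (F_nt / φF_nv) f_rv = 1.3·113 − (113/(0.75·84))·39.97 = 75.2 ksi, capped at F_nt → F'_nt = 75.2 ksi.
R_n = F'_nt · A_b · n = 75.2 × 0.4418 × 5 = 166.1 kips.
Design strength φR_n = 0.75 × 166.1 = 125 kips.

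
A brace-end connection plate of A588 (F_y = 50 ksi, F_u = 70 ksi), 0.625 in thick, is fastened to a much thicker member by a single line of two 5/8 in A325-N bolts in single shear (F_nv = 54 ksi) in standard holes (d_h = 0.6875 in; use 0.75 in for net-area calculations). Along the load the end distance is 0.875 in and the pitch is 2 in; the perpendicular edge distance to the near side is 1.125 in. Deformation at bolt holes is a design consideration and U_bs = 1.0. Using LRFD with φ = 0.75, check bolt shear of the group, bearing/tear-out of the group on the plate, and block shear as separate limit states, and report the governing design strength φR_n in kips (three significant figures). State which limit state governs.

24.9 kips (bolt shear governs)

Bolt shear: A_b = π·0.625²/4 = 0.3068 in²; R_n = 54 × 0.3068 × 2 × 1 = 33.13 kips → 0.75 × 33.13 = 24.9 kips.
Bearing: edge l_c = 0.5312, r_n = 27.89 kips; interior l_c = 1.312, r_n = 65.62 kips; R_n = 27.89 + 1·65.62 = 93.52 kips → 70.1 kips.
Block shear: A_gv = 1.797, A_nv = 1.094, A_nt = 0.4688 in²; R_n = min(0.6F_uA_nv, 0.6F_yA_gv) + U_bs·F_u·A_nt = 78.75 kips → 59.1 kips.
Bolt shear governs: 24.9 kips.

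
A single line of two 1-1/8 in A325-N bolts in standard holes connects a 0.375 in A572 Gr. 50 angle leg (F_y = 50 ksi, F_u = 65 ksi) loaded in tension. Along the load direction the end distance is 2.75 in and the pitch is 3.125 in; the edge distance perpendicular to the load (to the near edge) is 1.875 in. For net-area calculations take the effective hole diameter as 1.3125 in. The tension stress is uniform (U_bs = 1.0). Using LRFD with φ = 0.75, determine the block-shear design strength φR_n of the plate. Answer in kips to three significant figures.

65.1 kips

Shear plane L_v = 2.75 + 1·3.125 = 5.875 in; A_gv = 5.875 × 0.375 = 2.203 in².
A_nv = (5.875 − 1.5·1.3125) × 0.375 = 1.465 in².
A_nt = (1.875 − 0.5·1.3125) × 0.375 = 0.457 in².
0.6 F_u A_nv = 57.13 kips; 0.6 F_y A_gv = 66.09 kips → shear rupture governs the shear term.
R_n = 57.13 + 1.0 × 65 × 0.457 = 86.84 kips.
Design strength φR_n = 0.75 × 86.84 = 65.1 kips.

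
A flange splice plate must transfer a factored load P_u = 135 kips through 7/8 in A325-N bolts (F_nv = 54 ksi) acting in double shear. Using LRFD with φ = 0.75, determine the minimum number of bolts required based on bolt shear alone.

3 bolts

A_b = π·0.875²/4 = 0.6013 in².
Per-bolt design strength φR_n = 0.75 × 54 × 0.6013 × 2 = 48.71 kips.
n ≥ 135 / 48.71 = 2.772 → use 3 bolts.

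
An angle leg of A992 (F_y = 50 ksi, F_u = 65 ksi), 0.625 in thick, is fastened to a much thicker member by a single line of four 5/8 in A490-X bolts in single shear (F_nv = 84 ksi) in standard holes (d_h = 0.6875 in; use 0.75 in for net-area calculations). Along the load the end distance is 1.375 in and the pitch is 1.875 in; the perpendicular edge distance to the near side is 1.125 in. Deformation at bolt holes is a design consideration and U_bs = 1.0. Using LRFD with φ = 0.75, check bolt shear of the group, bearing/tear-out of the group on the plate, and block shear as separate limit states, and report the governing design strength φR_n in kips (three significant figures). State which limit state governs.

Bolt shear: A_b = π·0.625²/4 = 0.3068 in²; R_n = 84 × 0.3068 × 4 × 1 = 103.1 kips → 0.75 × 103.1 = 77.3 kips.
Bearing: edge l_c = 1.031, r_n = 50.27 kips; interior l_c = 1.188, r_n = 57.89 kips; R_n = 50.27 + 3·57.89 = 223.9 kips → 168 kips.
Block shear: A_gv = 4.375, A_nv = 2.734, A_nt = 0.4688 in²; R_n = min(0.6F_uA_nv, 0.6F_yA_gv) + U_bs·F_u·A_nt = 137.1 kips → 103 kips.
Bolt shear governs: 77.3 kips.

77.3 kips (bolt shear governs)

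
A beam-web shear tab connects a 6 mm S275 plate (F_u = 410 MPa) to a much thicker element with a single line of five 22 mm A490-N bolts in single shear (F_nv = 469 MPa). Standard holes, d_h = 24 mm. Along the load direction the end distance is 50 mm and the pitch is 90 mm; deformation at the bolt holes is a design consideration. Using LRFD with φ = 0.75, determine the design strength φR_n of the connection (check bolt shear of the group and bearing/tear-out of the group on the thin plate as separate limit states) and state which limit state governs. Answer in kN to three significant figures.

Bolt shear: A_b = π·22²/4 = 380.1 mm²; R_n = 469 × 380.1 × 5 × 1 / 1000 = 891.4 kN → 0.75 × 891.4 = 669 kN.
Bearing (1.2 l_c t F_u ≤ 2.4 d t F_u): upper limit = 2.4·22·6·410 / 1000 = 129.9 kN.
  Edge l_c = 50 − 24/2 = 38 → r_n = 112.2 kN; interior l_c = 90 − 24 = 66 → r_n = 129.9 kN.
  R_n,bearing = 1·112.2 + 4·129.9 = 631.7 kN → 0.75 × 631.7 = 474 kN.
Bearing governs: 474 kN.

474 kN (bearing governs)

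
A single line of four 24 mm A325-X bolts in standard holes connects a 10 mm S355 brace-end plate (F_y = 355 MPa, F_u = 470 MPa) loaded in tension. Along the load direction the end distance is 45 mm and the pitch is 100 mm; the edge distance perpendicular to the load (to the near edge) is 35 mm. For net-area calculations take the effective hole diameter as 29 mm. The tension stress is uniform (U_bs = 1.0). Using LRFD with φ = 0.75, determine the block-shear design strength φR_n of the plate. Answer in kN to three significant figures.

587 kN

Shear plane L_v = 45 + 3·100 = 345 mm; A_gv = 345 × 10 = 3450 mm².
A_nv = (345 − 3.5·29) × 10 = 2435 mm².
A_nt = (35 − 0.5·29) × 10 = 205 mm².
0.6 F_u A_nv = 686.7 kN; 0.6 F_y A_gv = 734.9 kN → shear rupture governs the shear term.
R_n = 686.7 + 1.0 × 470 × 205 / 1000 = 783 kN.
Design strength φR_n = 0.75 × 783 = 587 kN.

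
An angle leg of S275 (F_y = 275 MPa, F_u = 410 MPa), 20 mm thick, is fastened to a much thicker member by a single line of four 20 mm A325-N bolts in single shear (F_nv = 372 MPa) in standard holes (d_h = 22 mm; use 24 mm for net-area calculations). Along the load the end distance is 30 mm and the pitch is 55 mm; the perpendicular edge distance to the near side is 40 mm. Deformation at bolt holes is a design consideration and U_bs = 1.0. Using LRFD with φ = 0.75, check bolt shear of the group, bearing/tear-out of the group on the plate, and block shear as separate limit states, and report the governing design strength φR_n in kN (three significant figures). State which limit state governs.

Bolt shear: A_b = π·20²/4 = 314.2 mm²; R_n = 372 × 314.2 × 4 × 1 / 1000 = 467.5 kN → 0.75 × 467.5 = 351 kN.
Bearing: edge l_c = 19, r_n = 187 kN; interior l_c = 33, r_n = 324.7 kN; R_n = 187 + 3·324.7 = 1161 kN → 871 kN.
Block shear: A_gv = 3900, A_nv = 2220, A_nt = 560 mm²; R_n = min(0.6F_uA_nv, 0.6F_yA_gv) + U_bs·F_u·A_nt = 775.7 kN → 582 kN.
Bolt shear governs: 351 kN.

351 kN (bolt shear governs)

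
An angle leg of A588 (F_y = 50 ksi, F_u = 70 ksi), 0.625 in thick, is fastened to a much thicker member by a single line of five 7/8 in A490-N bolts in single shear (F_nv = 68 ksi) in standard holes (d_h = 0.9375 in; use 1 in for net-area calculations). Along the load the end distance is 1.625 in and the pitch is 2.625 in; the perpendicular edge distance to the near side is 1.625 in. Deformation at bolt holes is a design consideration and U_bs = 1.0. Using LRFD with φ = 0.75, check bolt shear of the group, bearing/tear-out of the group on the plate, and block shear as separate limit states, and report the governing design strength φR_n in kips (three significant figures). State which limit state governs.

Bolt shear: A_b = π·0.875²/4 = 0.6013 in²; R_n = 68 × 0.6013 × 5 × 1 = 204.4 kips → 0.75 × 204.4 = 153 kips.
Bearing: edge l_c = 1.156, r_n = 60.7 kips; interior l_c = 1.688, r_n = 88.59 kips; R_n = 60.7 + 4·88.59 = 415.1 kips → 311 kips.
Block shear: A_gv = 7.578, A_nv = 4.766, A_nt = 0.7031 in²; R_n = min(0.6F_uA_nv, 0.6F_yA_gv) + U_bs·F_u·A_nt = 249.4 kips → 187 kips.
Bolt shear governs: 153 kips.

153 kips (bolt shear governs)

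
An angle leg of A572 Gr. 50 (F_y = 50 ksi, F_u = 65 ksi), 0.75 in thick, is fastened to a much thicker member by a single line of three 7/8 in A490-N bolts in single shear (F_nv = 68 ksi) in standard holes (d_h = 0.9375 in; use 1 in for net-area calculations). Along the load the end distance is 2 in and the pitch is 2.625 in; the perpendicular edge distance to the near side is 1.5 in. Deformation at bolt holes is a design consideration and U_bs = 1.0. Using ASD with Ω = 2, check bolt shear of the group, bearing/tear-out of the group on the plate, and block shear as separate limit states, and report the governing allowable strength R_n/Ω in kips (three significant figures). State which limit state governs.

61.3 kips (bolt shear governs)

Bolt shear: A_b = π·0.875²/4 = 0.6013 in²; R_n = 68 × 0.6013 × 3 × 1 = 122.7 kips → 122.7 / 2 = 61.3 kips.
Bearing: edge l_c = 1.531, r_n = 89.58 kips; interior l_c = 1.688, r_n = 98.72 kips; R_n = 89.58 + 2·98.72 = 287 kips → 144 kips.
Block shear: A_gv = 5.438, A_nv = 3.562, A_nt = 0.75 in²; R_n = min(0.6F_uA_nv, 0.6F_yA_gv) + U_bs·F_u·A_nt = 187.7 kips → 93.8 kips.
Bolt shear governs: 61.3 kips.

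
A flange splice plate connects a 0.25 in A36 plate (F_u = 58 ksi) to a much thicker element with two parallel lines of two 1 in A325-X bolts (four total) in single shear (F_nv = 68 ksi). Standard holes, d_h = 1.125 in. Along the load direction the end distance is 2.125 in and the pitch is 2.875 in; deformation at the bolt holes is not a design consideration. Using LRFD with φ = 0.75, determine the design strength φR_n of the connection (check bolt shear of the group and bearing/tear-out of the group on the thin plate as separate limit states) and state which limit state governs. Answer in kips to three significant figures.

Bolt shear: A_b = π·1²/4 = 0.7854 in²; R_n = 68 × 0.7854 × 4 × 1 = 213.6 kips → 0.75 × 213.6 = 160 kips.
Bearing (1.5 l_c t F_u ≤ 3.0 d t F_u): upper limit = 3.0·1·0.25·58 = 43.5 kips.
  Edge l_c = 2.125 − 1.125/2 = 1.562 → r_n = 33.98 kips; interior l_c = 2.875 − 1.125 = 1.75 → r_n = 38.06 kips.
  R_n,bearing = 2·33.98 + 2·38.06 = 144.1 kips → 0.75 × 144.1 = 108 kips.
Bearing governs: 108 kips.

108 kips (bearing governs)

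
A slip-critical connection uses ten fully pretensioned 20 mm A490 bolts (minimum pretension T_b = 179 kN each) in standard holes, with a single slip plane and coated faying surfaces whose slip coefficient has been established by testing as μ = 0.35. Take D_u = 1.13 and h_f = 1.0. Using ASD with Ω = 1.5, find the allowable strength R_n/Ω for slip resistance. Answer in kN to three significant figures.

472 kN

R_n = μ · D_u · h_f · T_b · n_s · n_b = 0.35 × 1.13 × 1.0 × 179 × 1 × 10 = 707.9 kN.
Allowable strength R_n/Ω = 707.9 / 1.5 = 472 kN.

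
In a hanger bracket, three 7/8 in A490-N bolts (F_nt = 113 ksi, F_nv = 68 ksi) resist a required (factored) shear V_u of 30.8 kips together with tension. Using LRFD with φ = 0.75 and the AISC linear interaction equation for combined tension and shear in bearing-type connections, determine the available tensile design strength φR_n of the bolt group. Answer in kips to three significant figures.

148 kips

A_b = π·0.875²/4 = 0.6013 in²; f_rv = 30.8 / (3 × 0.6013) = 17.07 ksi.
F'_nt = 1.3 F_nt − (F_nt / φF_nv) f_rv = 1.3·113 − (113/(0.75·68))·17.07 = 109.1 ksi, capped at F_nt → F'_nt = 109.1 ksi.
R_n = F'_nt · A_b · n = 109.1 × 0.6013 × 3 = 196.8 kips.
Design strength φR_n = 0.75 × 196.8 = 148 kips.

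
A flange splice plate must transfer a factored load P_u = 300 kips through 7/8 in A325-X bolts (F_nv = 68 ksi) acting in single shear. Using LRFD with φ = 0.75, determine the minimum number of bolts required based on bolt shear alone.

A_b = π·0.875²/4 = 0.6013 in².
Per-bolt design strength φR_n = 0.75 × 68 × 0.6013 × 1 = 30.67 kips.
n ≥ 300 / 30.67 = 9.782 → use 10 bolts.

10 bolts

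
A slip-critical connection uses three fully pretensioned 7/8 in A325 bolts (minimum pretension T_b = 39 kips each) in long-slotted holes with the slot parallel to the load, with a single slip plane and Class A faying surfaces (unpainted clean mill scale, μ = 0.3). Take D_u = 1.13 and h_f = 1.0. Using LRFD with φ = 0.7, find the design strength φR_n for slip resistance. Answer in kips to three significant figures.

27.8 kips

R_n = μ · D_u · h_f · T_b · n_s · n_b = 0.3 × 1.13 × 1.0 × 39 × 1 × 3 = 39.66 kips.
Design strength φR_n = 0.7 × 39.66 = 27.8 kips.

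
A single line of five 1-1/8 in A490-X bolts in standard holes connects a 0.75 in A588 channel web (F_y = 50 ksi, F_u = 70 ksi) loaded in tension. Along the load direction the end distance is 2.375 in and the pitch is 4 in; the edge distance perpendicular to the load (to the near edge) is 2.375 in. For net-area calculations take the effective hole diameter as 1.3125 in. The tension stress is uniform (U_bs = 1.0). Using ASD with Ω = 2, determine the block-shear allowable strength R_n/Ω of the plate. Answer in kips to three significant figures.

Shear plane L_v = 2.375 + 4·4 = 18.38 in; A_gv = 18.38 × 0.75 = 13.78 in².
A_nv = (18.38 − 4.5·1.3125) × 0.75 = 9.352 in².
A_nt = (2.375 − 0.5·1.3125) × 0.75 = 1.289 in².
0.6 F_u A_nv = 392.8 kips; 0.6 F_y A_gv = 413.4 kips → shear rupture governs the shear term.
R_n = 392.8 + 1.0 × 70 × 1.289 = 483 kips.
Allowable strength R_n/Ω = 483 / 2 = 242 kips.

242 kips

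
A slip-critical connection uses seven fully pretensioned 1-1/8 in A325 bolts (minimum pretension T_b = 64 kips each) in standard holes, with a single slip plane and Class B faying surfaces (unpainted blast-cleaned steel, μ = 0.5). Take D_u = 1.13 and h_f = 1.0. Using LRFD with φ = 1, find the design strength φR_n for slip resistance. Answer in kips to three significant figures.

R_n = μ · D_u · h_f · T_b · n_s · n_b = 0.5 × 1.13 × 1.0 × 64 × 1 × 7 = 253.1 kips.
Design strength φR_n = 1 × 253.1 = 253 kips.

253 kips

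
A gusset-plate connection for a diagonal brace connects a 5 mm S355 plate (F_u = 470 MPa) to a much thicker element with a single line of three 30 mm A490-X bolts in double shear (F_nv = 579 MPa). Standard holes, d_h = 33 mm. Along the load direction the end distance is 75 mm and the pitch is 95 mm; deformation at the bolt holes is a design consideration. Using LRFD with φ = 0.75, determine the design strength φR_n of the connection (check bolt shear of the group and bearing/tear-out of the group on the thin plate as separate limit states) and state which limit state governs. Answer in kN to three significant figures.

Bolt shear: A_b = π·30²/4 = 706.9 mm²; R_n = 579 × 706.9 × 3 × 2 / 1000 = 2456 kN → 0.75 × 2456 = 1840 kN.
Bearing (1.2 l_c t F_u ≤ 2.4 d t F_u): upper limit = 2.4·30·5·470 / 1000 = 169.2 kN.
  Edge l_c = 75 − 33/2 = 58.5 → r_n = 165 kN; interior l_c = 95 − 33 = 62 → r_n = 169.2 kN.
  R_n,bearing = 1·165 + 2·169.2 = 503.4 kN → 0.75 × 503.4 = 378 kN.
Bearing governs: 378 kN.

378 kN (bearing governs)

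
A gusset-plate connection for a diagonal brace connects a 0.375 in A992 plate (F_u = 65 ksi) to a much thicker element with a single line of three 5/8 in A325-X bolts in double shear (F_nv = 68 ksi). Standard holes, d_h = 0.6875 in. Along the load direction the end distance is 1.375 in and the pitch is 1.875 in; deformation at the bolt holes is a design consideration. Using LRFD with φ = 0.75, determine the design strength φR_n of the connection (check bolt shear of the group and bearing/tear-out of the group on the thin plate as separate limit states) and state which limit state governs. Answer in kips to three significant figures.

Bolt shear: A_b = π·0.625²/4 = 0.3068 in²; R_n = 68 × 0.3068 × 3 × 2 = 125.2 kips → 0.75 × 125.2 = 93.9 kips.
Bearing (1.2 l_c t F_u ≤ 2.4 d t F_u): upper limit = 2.4·0.625·0.375·65 = 36.56 kips.
  Edge l_c = 1.375 − 0.6875/2 = 1.031 → r_n = 30.16 kips; interior l_c = 1.875 − 0.6875 = 1.188 → r_n = 34.73 kips.
  R_n,bearing = 1·30.16 + 2·34.73 = 99.63 kips → 0.75 × 99.63 = 74.7 kips.
Bearing governs: 74.7 kips.

74.7 kips (bearing governs)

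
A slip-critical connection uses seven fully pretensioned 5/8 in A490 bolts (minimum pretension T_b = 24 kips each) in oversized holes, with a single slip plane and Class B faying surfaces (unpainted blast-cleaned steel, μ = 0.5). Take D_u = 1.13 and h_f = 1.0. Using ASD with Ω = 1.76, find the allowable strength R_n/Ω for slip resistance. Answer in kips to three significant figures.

R_n = μ · D_u · h_f · T_b · n_s · n_b = 0.5 × 1.13 × 1.0 × 24 × 1 × 7 = 94.92 kips.
Allowable strength R_n/Ω = 94.92 / 1.76 = 53.9 kips.

53.9 kips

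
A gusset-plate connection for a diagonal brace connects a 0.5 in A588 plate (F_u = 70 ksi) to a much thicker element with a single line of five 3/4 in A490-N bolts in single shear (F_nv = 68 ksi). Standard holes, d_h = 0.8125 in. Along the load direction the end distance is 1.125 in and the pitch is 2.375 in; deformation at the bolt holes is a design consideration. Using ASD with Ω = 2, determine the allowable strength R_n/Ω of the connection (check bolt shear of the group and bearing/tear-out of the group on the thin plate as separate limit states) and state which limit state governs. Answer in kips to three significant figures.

75.1 kips (bolt shear governs)

Bolt shear: A_b = π·0.75²/4 = 0.4418 in²; R_n = 68 × 0.4418 × 5 × 1 = 150.2 kips → 150.2 / 2 = 75.1 kips.
Bearing (1.2 l_c t F_u ≤ 2.4 d t F_u): upper limit = 2.4·0.75·0.5·70 = 63 kips.
  Edge l_c = 1.125 − 0.8125/2 = 0.7188 → r_n = 30.19 kips; interior l_c = 2.375 − 0.8125 = 1.562 → r_n = 63 kips.
  R_n,bearing = 1·30.19 + 4·63 = 282.2 kips → 282.2 / 2 = 141 kips.
Bolt shear governs: 75.1 kips.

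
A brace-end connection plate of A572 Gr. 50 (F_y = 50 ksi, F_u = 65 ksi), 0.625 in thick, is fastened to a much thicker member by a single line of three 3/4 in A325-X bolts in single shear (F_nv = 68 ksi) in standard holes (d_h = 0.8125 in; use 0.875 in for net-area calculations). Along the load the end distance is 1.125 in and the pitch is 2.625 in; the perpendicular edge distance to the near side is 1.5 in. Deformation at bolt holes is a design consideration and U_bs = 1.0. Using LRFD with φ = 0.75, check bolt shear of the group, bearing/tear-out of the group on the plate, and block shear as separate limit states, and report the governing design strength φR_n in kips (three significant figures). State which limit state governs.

Bolt shear: A_b = π·0.75²/4 = 0.4418 in²; R_n = 68 × 0.4418 × 3 × 1 = 90.12 kips → 0.75 × 90.12 = 67.6 kips.
Bearing: edge l_c = 0.7188, r_n = 35.04 kips; interior l_c = 1.812, r_n = 73.12 kips; R_n = 35.04 + 2·73.12 = 181.3 kips → 136 kips.
Block shear: A_gv = 3.984, A_nv = 2.617, A_nt = 0.6641 in²; R_n = min(0.6F_uA_nv, 0.6F_yA_gv) + U_bs·F_u·A_nt = 145.2 kips → 109 kips.
Bolt shear governs: 67.6 kips.

67.6 kips (bolt shear governs)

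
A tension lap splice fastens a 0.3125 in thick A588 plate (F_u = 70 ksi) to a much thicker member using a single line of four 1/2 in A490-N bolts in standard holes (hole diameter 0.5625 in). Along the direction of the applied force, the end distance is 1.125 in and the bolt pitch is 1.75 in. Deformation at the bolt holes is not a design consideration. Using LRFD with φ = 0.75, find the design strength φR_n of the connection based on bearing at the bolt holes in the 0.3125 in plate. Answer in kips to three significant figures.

Per bolt r_n = 1.5 l_c t F_u ≤ 3.0 d t F_u; upper limit = 3.0 × 0.5 × 0.3125 × 70 = 32.81 kips.
Edge bolt: l_c = 1.125 − 0.5625/2 = 0.8438 in → 1.5 × 0.8438 × 0.3125 × 70 = 27.69 → r_n = 27.69 kips.
Interior bolts: l_c = 1.75 − 0.5625 = 1.188 in → 1.5 × 1.188 × 0.3125 × 70 = 38.96 → r_n = 32.81 kips.
R_n = 1 × 27.69 + 3 × 32.81 = 126.1 kips.
Design strength φR_n = 0.75 × 126.1 = 94.6 kips.

94.6 kips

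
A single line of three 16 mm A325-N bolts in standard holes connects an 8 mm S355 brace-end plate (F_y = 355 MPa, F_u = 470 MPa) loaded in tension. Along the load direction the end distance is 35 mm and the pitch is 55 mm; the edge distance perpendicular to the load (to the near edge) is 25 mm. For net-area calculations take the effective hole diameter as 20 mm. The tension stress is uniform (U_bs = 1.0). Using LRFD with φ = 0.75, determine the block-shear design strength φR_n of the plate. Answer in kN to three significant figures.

Shear plane L_v = 35 + 2·55 = 145 mm; A_gv = 145 × 8 = 1160 mm².
A_nv = (145 − 2.5·20) × 8 = 760 mm².
A_nt = (25 − 0.5·20) × 8 = 120 mm².
0.6 F_u A_nv = 214.3 kN; 0.6 F_y A_gv = 247.1 kN → shear rupture governs the shear term.
R_n = 214.3 + 1.0 × 470 × 120 / 1000 = 270.7 kN.
Design strength φR_n = 0.75 × 270.7 = 203 kN.

203 kN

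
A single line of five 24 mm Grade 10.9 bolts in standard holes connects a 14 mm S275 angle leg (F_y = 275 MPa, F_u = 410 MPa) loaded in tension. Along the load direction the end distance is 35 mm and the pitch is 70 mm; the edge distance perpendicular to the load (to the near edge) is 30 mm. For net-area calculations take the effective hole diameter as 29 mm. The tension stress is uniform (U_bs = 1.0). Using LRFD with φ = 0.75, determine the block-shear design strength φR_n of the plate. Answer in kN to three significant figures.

543 kN

Shear plane L_v = 35 + 4·70 = 315 mm; A_gv = 315 × 14 = 4410 mm².
A_nv = (315 − 4.5·29) × 14 = 2583 mm².
A_nt = (30 − 0.5·29) × 14 = 217 mm².
0.6 F_u A_nv = 635.4 kN; 0.6 F_y A_gv = 727.6 kN → shear rupture governs the shear term.
R_n = 635.4 + 1.0 × 410 × 217 / 1000 = 724.4 kN.
Design strength φR_n = 0.75 × 724.4 = 543 kN.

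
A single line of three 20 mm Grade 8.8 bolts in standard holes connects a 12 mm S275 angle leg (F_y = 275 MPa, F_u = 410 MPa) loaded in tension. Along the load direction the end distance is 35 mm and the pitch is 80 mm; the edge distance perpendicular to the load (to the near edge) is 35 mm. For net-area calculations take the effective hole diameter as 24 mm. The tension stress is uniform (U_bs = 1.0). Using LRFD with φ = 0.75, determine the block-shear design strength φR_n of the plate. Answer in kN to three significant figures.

374 kN

Shear plane L_v = 35 + 2·80 = 195 mm; A_gv = 195 × 12 = 2340 mm².
A_nv = (195 − 2.5·24) × 12 = 1620 mm².
A_nt = (35 − 0.5·24) × 12 = 276 mm².
0.6 F_u A_nv = 398.5 kN; 0.6 F_y A_gv = 386.1 kN → shear yielding governs the shear term.
R_n = 386.1 + 1.0 × 410 × 276 / 1000 = 499.3 kN.
Design strength φR_n = 0.75 × 499.3 = 374 kN.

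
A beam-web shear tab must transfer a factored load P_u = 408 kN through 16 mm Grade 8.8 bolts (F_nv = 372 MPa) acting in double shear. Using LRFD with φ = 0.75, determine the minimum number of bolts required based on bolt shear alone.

A_b = π·16²/4 = 201.1 mm².
Per-bolt design strength φR_n = 0.75 × 372 × 201.1 × 2 / 1000 = 112.2 kN.
n ≥ 408 / 112.2 = 3.637 → use 4 bolts.

4 bolts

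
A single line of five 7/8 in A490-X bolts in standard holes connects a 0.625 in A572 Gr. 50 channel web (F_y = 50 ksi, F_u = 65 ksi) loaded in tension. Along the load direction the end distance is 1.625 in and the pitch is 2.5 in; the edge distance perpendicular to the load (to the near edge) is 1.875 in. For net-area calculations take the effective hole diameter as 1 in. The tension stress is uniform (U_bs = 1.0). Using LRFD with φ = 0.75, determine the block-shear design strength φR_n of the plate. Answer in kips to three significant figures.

Shear plane L_v = 1.625 + 4·2.5 = 11.62 in; A_gv = 11.62 × 0.625 = 7.266 in².
A_nv = (11.62 − 4.5·1) × 0.625 = 4.453 in².
A_nt = (1.875 − 0.5·1) × 0.625 = 0.8594 in².
0.6 F_u A_nv = 173.7 kips; 0.6 F_y A_gv = 218 kips → shear rupture governs the shear term.
R_n = 173.7 + 1.0 × 65 × 0.8594 = 229.5 kips.
Design strength φR_n = 0.75 × 229.5 = 172 kips.

172 kips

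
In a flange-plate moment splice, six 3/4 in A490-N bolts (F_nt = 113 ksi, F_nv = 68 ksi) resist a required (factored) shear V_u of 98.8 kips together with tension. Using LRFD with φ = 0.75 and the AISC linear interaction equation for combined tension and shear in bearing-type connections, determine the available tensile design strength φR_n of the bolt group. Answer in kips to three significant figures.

128 kips

A_b = π·0.75²/4 = 0.4418 in²; f_rv = 98.8 / (6 × 0.4418) = 37.27 ksi.
F'_nt = 1.3 F_nt − (F_nt / φF_nv) f_rv = 1.3·113 − (113/(0.75·68))·37.27 = 64.31 ksi, capped at F_nt → F'_nt = 64.31 ksi.
R_n = F'_nt · A_b · n = 64.31 × 0.4418 × 6 = 170.5 kips.
Design strength φR_n = 0.75 × 170.5 = 128 kips.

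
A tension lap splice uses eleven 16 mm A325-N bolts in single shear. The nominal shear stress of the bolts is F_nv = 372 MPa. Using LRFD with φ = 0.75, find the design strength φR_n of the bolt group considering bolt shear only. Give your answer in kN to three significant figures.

A_b = π × 16² / 4 = 201.1 mm².
R_n = F_nv · A_b · n · n_s = 372 × 201.1 × 11 × 1 / 1000 = 822.7 kN.
Design strength φR_n = 0.75 × 822.7 = 617 kN.

617 kN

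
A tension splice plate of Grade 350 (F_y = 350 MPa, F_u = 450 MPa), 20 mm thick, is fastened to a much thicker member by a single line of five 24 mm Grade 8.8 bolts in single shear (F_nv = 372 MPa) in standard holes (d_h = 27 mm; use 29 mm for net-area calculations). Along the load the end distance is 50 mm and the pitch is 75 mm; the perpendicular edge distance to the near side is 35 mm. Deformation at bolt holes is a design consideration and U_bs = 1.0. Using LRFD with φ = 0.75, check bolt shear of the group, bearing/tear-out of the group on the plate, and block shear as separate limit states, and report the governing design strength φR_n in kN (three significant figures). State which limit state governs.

Bolt shear: A_b = π·24²/4 = 452.4 mm²; R_n = 372 × 452.4 × 5 × 1 / 1000 = 841.4 kN → 0.75 × 841.4 = 631 kN.
Bearing: edge l_c = 36.5, r_n = 394.2 kN; interior l_c = 48, r_n = 518.4 kN; R_n = 394.2 + 4·518.4 = 2468 kN → 1850 kN.
Block shear: A_gv = 7000, A_nv = 4390, A_nt = 410 mm²; R_n = min(0.6F_uA_nv, 0.6F_yA_gv) + U_bs·F_u·A_nt = 1370 kN → 1030 kN.
Bolt shear governs: 631 kN.

631 kN (bolt shear governs)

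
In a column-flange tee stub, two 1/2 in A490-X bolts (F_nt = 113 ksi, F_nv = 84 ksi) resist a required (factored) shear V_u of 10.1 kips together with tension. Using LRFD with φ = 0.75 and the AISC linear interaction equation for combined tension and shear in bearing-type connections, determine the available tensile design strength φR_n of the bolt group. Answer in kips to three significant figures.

A_b = π·0.5²/4 = 0.1963 in²; f_rv = 10.1 / (2 × 0.1963) = 25.72 ksi.
F'_nt = 1.3 F_nt − (F_nt / φF_nv) f_rv = 1.3·113 − (113/(0.75·84))·25.72 = 100.8 ksi, capped at F_nt → F'_nt = 100.8 ksi.
R_n = F'_nt · A_b · n = 100.8 × 0.1963 × 2 = 39.57 kips.
Design strength φR_n = 0.75 × 39.57 = 29.7 kips.

29.7 kips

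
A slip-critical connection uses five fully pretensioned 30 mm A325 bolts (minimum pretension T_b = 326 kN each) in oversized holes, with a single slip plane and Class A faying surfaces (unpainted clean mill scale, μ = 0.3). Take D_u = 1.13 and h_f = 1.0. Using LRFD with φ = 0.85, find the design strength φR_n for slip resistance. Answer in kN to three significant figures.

470 kN

R_n = μ · D_u · h_f · T_b · n_s · n_b = 0.3 × 1.13 × 1.0 × 326 × 1 × 5 = 552.6 kN.
Design strength φR_n = 0.85 × 552.6 = 470 kN.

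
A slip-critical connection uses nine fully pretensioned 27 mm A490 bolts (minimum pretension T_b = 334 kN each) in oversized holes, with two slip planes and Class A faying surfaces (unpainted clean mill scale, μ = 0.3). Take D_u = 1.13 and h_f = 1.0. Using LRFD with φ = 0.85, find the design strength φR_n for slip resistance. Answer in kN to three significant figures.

1730 kN

R_n = μ · D_u · h_f · T_b · n_s · n_b = 0.3 × 1.13 × 1.0 × 334 × 2 × 9 = 2038 kN.
Design strength φR_n = 0.85 × 2038 = 1730 kN.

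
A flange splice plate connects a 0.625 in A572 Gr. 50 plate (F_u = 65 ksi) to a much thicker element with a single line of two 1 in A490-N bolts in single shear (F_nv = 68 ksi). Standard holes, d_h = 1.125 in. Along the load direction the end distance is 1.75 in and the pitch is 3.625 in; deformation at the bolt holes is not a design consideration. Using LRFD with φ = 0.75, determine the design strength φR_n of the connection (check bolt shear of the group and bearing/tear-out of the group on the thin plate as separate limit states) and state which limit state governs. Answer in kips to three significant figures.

Bolt shear: A_b = π·1²/4 = 0.7854 in²; R_n = 68 × 0.7854 × 2 × 1 = 106.8 kips → 0.75 × 106.8 = 80.1 kips.
Bearing (1.5 l_c t F_u ≤ 3.0 d t F_u): upper limit = 3.0·1·0.625·65 = 121.9 kips.
  Edge l_c = 1.75 − 1.125/2 = 1.188 → r_n = 72.36 kips; interior l_c = 3.625 − 1.125 = 2.5 → r_n = 121.9 kips.
  R_n,bearing = 1·72.36 + 1·121.9 = 194.2 kips → 0.75 × 194.2 = 146 kips.
Bolt shear governs: 80.1 kips.

80.1 kips (bolt shear governs)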